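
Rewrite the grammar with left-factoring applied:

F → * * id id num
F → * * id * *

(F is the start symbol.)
F → * * id F'
F' → id num
F' → * *

Left-factoring transforms A → αβ₁ | αβ₂ into A → αA' and A' → β₁ | β₂
(α is the longest common prefix among the alternatives). Repeat until
no nonterminal has two alternatives with a common prefix.

Round 1: F has alternatives sharing prefix '* * id'. Introduce F': F → * * id F'
  Add: F' → id num
  Add: F' → * *

No remaining common prefixes — done.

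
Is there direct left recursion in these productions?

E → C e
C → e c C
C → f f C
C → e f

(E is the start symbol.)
No direct left recursion

E → C e: starts with C
C → e c C: starts with e
C → f f C: starts with f
C → e f: starts with e

No direct left recursion found.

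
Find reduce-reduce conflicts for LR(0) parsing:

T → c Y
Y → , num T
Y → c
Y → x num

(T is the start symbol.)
A reduce-reduce conflict occurs when an LR(0) state has two complete items [A → α .] and [B → β .] — both call for a reduction, and with no lookahead the parser cannot choose between them.

Augment with T' → T and build the canonical LR(0) collection (I0 = CLOSURE({[T' → . T]}), then GOTO on every symbol after a dot until no new states appear). It has 10 states:
  I0: { [T → . c Y], [T' → . T] }  — shift
  I1: { [T' → T .] }  — accept
  I2: { [T → c . Y], [Y → . , num T], [Y → . c], [Y → . x num] }  — shift
  I3: { [Y → , . num T] }  — shift
  I4: { [T → c Y .] }  — reduce
  I5: { [Y → c .] }  — reduce
  I6: { [Y → x . num] }  — shift
  I7: { [Y → x num .] }  — reduce
  I8: { [T → . c Y], [Y → , num . T] }  — shift
  I9: { [Y → , num T .] }  — reduce

No state contains more than one complete item.

Answer: No reduce-reduce conflicts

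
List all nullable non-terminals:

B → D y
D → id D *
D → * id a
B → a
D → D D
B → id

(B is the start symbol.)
None

A non-terminal is nullable if it can derive ε (the empty string): either it has an ε-production, or it has a production whose right-hand side consists entirely of nullable non-terminals.

There are no ε-productions, so no non-terminal can derive ε.
No non-terminals are nullable.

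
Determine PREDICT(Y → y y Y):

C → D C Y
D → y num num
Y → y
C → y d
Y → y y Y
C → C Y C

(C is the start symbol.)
PREDICT(Y → y y Y) = (FIRST(RHS) \ {ε}) ∪ (FOLLOW(Y) if ε ∈ FIRST(RHS), i.e. RHS ⇒* ε)
FIRST(y y Y) = { 'y' }
ε ∉ FIRST(y y Y), so FOLLOW(Y) is not added.
PREDICT(Y → y y Y) = { 'y' }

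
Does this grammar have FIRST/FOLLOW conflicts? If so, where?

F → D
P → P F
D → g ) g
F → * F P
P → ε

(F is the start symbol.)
Nullable non-terminals: P.
FIRST sets used below: FIRST(P) = { '*', 'g', ε }, FIRST(F) = { '*', 'g' }

P: nullable alternative(s) P → ε; FOLLOW(P) = { $, '*', 'g' }
  P → P F: FIRST \ {ε} = { '*', 'g' } — overlaps FOLLOW(P) on { '*', 'g' }: CONFLICT
  P → ε: FIRST \ {ε} = { } — this is the only nullable alternative, skip

D, F have no nullable alternative, so no FIRST/FOLLOW check is needed there.

So the grammar has 1 FIRST/FOLLOW conflict (marked CONFLICT above).

Answer: Yes. P → P F with FOLLOW(P) on { '*', 'g' }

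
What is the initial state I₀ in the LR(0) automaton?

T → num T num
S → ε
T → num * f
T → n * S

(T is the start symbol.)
{ [T → . n * S], [T → . num * f], [T → . num T num], [T' → . T] }

First, augment the grammar with T' → T
I₀ = CLOSURE({ [T' → . T] }):
  [T' → . T] has the dot before T: add [T → . num T num], [T → . num * f], [T → . n * S]
No further items can be added.

I₀ = { [T → . n * S], [T → . num * f], [T → . num T num], [T' → . T] }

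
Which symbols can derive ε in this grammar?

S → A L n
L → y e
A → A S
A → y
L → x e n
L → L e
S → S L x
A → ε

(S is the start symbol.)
{ 'A' }

A non-terminal is nullable if it can derive ε (the empty string): either it has an ε-production, or it has a production whose right-hand side consists entirely of nullable non-terminals.

ε-productions: A → ε
So A is immediately nullable.
No further non-terminal can be added: every production for the remaining non-terminals contains a terminal or a non-nullable non-terminal.
Nullable = { 'A' }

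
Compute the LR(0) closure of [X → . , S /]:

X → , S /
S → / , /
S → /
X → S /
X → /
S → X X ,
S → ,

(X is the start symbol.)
To compute CLOSURE, for each item [A → α.Bβ] where B is a non-terminal, add [B → .γ] for all productions B → γ; repeat for the newly added items until nothing changes.

Start with: [X → . , S /]
The dot precedes the terminal ',', so nothing is added.

CLOSURE = { [X → . , S /] }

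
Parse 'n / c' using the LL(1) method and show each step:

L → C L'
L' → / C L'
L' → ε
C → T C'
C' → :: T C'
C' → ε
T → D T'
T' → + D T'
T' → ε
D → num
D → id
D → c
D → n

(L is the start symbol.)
Stack is shown with the top on the left.

Stack         Input    Action
-----------------------------
L $           n / c $  output L → C L'
C L' $        n / c $  output C → T C'
T C' L' $     n / c $  output T → D T'
D T' C' L' $  n / c $  output D → n
n T' C' L' $  n / c $  match 'n'
T' C' L' $    / c $    output T' → ε
C' L' $       / c $    output C' → ε
L' $          / c $    output L' → / C L'
/ C L' $      / c $    match '/'
C L' $        c $      output C → T C'
T C' L' $     c $      output T → D T'
D T' C' L' $  c $      output D → c
c T' C' L' $  c $      match 'c'
T' C' L' $    $        output T' → ε
C' L' $       $        output C' → ε
L' $          $        output L' → ε
$             $        accept

The string is accepted.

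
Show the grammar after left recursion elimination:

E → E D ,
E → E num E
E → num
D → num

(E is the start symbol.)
E → num E'
E' → D , E'
E' → num E E'
E' → ε
D → num

E is directly left-recursive. The standard transformation for
  A → A α₁ | ... | A α_m | β₁ | ... | β_n
is
  A  → β₁ A' | ... | β_n A'
  A' → α₁ A' | ... | α_m A' | ε

E → num becomes E → num E'
E → E D , becomes E' → D , E'
E → E num E becomes E' → num E E'
Add E' → ε

Productions for other non-terminals are unchanged:
  D → num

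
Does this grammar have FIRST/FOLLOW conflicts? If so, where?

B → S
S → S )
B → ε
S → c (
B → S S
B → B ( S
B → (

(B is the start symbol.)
A FIRST/FOLLOW conflict occurs when a non-terminal N has a nullable alternative N → β (β ⇒* ε) and another alternative N → α with FIRST(α) ∩ FOLLOW(N) ≠ ∅: on such a lookahead the parser cannot decide between expanding α and letting N vanish via β.

Nullable non-terminals: B.
FIRST sets used below: FIRST(S) = { 'c' }, FIRST(B) = { '(', 'c', ε }

B: nullable alternative(s) B → ε; FOLLOW(B) = { $, '(' }
  B → S: FIRST \ {ε} = { 'c' } — disjoint from FOLLOW(B)
  B → ε: FIRST \ {ε} = { } — this is the only nullable alternative, skip
  B → S S: FIRST \ {ε} = { 'c' } — disjoint from FOLLOW(B)
  B → B ( S: FIRST \ {ε} = { '(', 'c' } — overlaps FOLLOW(B) on { '(' }: CONFLICT
  B → (: FIRST \ {ε} = { '(' } — overlaps FOLLOW(B) on { '(' }: CONFLICT

S has no nullable alternative, so no FIRST/FOLLOW check is needed there.

So the grammar has 2 FIRST/FOLLOW conflicts (marked CONFLICT above).

Answer: Yes. B → B '(' S with FOLLOW(B) on { '(' }; B → '(' with FOLLOW(B) on { '(' }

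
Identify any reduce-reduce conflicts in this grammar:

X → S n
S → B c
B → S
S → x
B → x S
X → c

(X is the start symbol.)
Yes — I6: [B → S .] vs [B → x S .]

Augment with X' → X and build the canonical LR(0) collection (I0 = CLOSURE({[X' → . X]}), then GOTO on every symbol after a dot until no new states appear). It has 9 states:
  I0: { [B → . S], [B → . x S], [S → . B c], [S → . x], [X → . S n], [X → . c], [X' → . X] }  — shift
  I1: { [S → B . c] }  — shift
  I2: { [B → S .], [X → S . n] }  — shift, reduce
  I3: { [X' → X .] }  — accept
  I4: { [X → c .] }  — reduce
  I5: { [B → . S], [B → . x S], [B → x . S], [S → . B c], [S → . x], [S → x .] }  — shift, reduce
  I6: { [B → S .], [B → x S .] }  — 2 reduces
  I7: { [X → S n .] }  — reduce
  I8: { [S → B c .] }  — reduce

I6 contains complete items [B → S .], [B → x S .] — reduce-reduce conflict.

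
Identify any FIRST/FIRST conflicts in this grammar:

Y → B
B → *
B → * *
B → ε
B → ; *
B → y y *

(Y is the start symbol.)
Yes. B → '*' / B → '*' '*' on { '*' }

A FIRST/FIRST conflict occurs when two productions N → α and N → β for the same non-terminal have FIRST(α) ∩ FIRST(β) ≠ ∅ (with ε ∈ FIRST of a nullable right-hand side, so two nullable alternatives also conflict).

Productions for B:
  B → *: FIRST = { '*' }
  B → * *: FIRST = { '*' }
  B → ε: FIRST = { ε }
  B → ; *: FIRST = { ';' }
  B → y y *: FIRST = { 'y' }
Y has only one production, so no FIRST/FIRST conflict is possible there.

Conflict for B: B → * and B → * *
  Overlap: { '*' }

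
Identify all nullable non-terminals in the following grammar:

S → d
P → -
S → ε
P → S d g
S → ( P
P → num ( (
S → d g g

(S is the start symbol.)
ε-productions: S → ε
So S is immediately nullable.
No further non-terminal can be added: every production for the remaining non-terminals contains a terminal or a non-nullable non-terminal.
Nullable = { 'S' }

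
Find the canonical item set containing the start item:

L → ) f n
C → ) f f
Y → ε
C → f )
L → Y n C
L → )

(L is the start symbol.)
First, augment the grammar with L' → L
I₀ = CLOSURE({ [L' → . L] }):
  [L' → . L] has the dot before L: add [L → . ) f n], [L → . Y n C], [L → . )]
  [L → . Y n C] has the dot before Y: add [Y → .]
No further items can be added.

I₀ = { [L → . ) f n], [L → . )], [L → . Y n C], [L' → . L], [Y → .] }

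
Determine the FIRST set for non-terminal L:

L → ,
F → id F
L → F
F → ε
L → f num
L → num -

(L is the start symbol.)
{ ',', 'f', 'id', 'num', ε }

To compute FIRST(L), examine every production with L on the left-hand side, reading each right-hand side left to right until a non-nullable symbol is reached.

FIRST sets of the other non-terminals involved (by the same procedure, iterated to a fixed point):
  FIRST(F) = { 'id', ε }

From L → ,:
  - ',' is a terminal: add ',' and stop
From L → F:
  - F is a non-terminal: add FIRST(F) \ {ε} = { 'id' }
    F is nullable and nothing follows, so the whole right-hand side can vanish: ε ∈ FIRST(L)
From L → f num:
  - f is a terminal: add 'f' and stop
From L → num -:
  - num is a terminal: add 'num' and stop

Collecting: FIRST(L) = { ',', 'f', 'id', 'num', ε }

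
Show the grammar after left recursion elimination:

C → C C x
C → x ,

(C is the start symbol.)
C → x , C'
C' → C x C'
C' → ε

C is directly left-recursive. The standard transformation for
  A → A α₁ | ... | A α_m | β₁ | ... | β_n
is
  A  → β₁ A' | ... | β_n A'
  A' → α₁ A' | ... | α_m A' | ε

C → x , becomes C → x , C'
C → C C x becomes C' → C x C'
Add C' → ε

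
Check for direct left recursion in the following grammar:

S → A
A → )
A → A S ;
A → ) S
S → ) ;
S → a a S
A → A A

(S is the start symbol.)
Yes, A is left-recursive

Direct left recursion occurs when N → N α for some non-terminal N (the right-hand side begins with the left-hand side itself).

S → A: starts with A
A → ): starts with ')'
A → A S ;: LEFT RECURSIVE (starts with A)
A → ) S: starts with ')'
S → ) ;: starts with ')'
S → a a S: starts with a
A → A A: LEFT RECURSIVE (starts with A)

The grammar has direct left recursion on: A.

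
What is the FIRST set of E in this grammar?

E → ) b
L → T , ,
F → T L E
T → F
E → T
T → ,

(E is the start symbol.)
FIRST sets of the other non-terminals involved (by the same procedure, iterated to a fixed point):
  FIRST(T) = { ',' }

From E → ) b:
  - ')' is a terminal: add ')' and stop
From E → T:
  - T is a non-terminal: add FIRST(T) \ {ε} = { ',' }
    T is not nullable, so stop

Collecting: FIRST(E) = { ')', ',' }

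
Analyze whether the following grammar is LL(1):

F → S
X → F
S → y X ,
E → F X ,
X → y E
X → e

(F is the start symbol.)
No. Predict set conflict for X: { 'y' }

Relevant sets:
  FIRST(F) = { 'y' }

For X:
  PREDICT(X → F) = { 'y' }
  PREDICT(X → y E) = { 'y' }
  PREDICT(X → e) = { 'e' }
F, S, E have a single production, so nothing to check there.

Conflict found: Predict set conflict for X: { 'y' }
The grammar is NOT LL(1).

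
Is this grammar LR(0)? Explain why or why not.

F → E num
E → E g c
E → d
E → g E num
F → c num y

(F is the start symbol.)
Yes, the grammar is LR(0)

A grammar is LR(0) if no state in the canonical LR(0) collection has:
  - both a shift item (dot before a terminal) and a complete item (shift-reduce conflict), or
  - two or more complete items (reduce-reduce conflict; the accept item [F' → F .] counts as a complete item here).

Augment with F' → F and build the canonical LR(0) collection (I0 = CLOSURE({[F' → . F]}), then GOTO on every symbol after a dot until no new states appear). It has 13 states:
  I0: { [E → . E g c], [E → . d], [E → . g E num], [F → . E num], [F → . c num y], [F' → . F] }  — shift
  I1: { [E → E . g c], [F → E . num] }  — shift
  I2: { [F' → F .] }  — accept
  I3: { [F → c . num y] }  — shift
  I4: { [E → d .] }  — reduce
  I5: { [E → . E g c], [E → . d], [E → . g E num], [E → g . E num] }  — shift
  I6: { [E → E . g c], [E → g E . num] }  — shift
  I7: { [E → E g . c] }  — shift
  I8: { [E → g E num .] }  — reduce
  I9: { [E → E g c .] }  — reduce
  I10: { [F → c num . y] }  — shift
  I11: { [F → c num y .] }  — reduce
  I12: { [F → E num .] }  — reduce

Every state is either a pure shift/goto state or contains exactly one complete item and nothing to shift — no conflicts. The grammar is LR(0).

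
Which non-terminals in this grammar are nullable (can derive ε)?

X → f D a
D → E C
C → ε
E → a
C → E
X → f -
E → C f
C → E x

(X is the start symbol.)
{ 'C' }

A non-terminal is nullable if it can derive ε (the empty string): either it has an ε-production, or it has a production whose right-hand side consists entirely of nullable non-terminals.

ε-productions: C → ε
So C is immediately nullable.
No further non-terminal can be added: every production for the remaining non-terminals contains a terminal or a non-nullable non-terminal.
Nullable = { 'C' }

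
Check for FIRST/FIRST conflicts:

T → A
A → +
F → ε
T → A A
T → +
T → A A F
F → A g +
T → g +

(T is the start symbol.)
Yes. T → A / T → A A on { '+' }; T → A / T → '+' on { '+' }; T → A / T → A A F on { '+' }; T → A A / T → '+' on { '+' }; T → A A / T → A A F on { '+' }; T → '+' / T → A A F on { '+' }

FIRST sets of the non-terminals at (or reachable through a nullable prefix from) the front of some alternative:
  FIRST(A) = { '+' }

Productions for T:
  T → A: FIRST = { '+' }
  T → A A: FIRST = { '+' }
  T → +: FIRST = { '+' }
  T → A A F: FIRST = { '+' }
  T → g +: FIRST = { 'g' }
Productions for F:
  F → ε: FIRST = { ε }
  F → A g +: FIRST = { '+' }
A has only one production, so no FIRST/FIRST conflict is possible there.

Conflict for T: T → A and T → A A
  Overlap: { '+' }
Conflict for T: T → A and T → +
  Overlap: { '+' }
Conflict for T: T → A and T → A A F
  Overlap: { '+' }
Conflict for T: T → A A and T → +
  Overlap: { '+' }
Conflict for T: T → A A and T → A A F
  Overlap: { '+' }
Conflict for T: T → + and T → A A F
  Overlap: { '+' }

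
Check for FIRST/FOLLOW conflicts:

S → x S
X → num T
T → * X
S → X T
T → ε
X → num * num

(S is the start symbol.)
Nullable non-terminals: T.

T: nullable alternative(s) T → ε; FOLLOW(T) = { $, '*' }
  T → * X: FIRST \ {ε} = { '*' } — overlaps FOLLOW(T) on { '*' }: CONFLICT
  T → ε: FIRST \ {ε} = { } — this is the only nullable alternative, skip

S, X have no nullable alternative, so no FIRST/FOLLOW check is needed there.

So the grammar has 1 FIRST/FOLLOW conflict (marked CONFLICT above).

Answer: Yes. T → '*' X with FOLLOW(T) on { '*' }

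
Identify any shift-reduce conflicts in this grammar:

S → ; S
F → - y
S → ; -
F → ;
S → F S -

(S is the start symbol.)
Yes — I2: [F → ; .] vs [F → . - y]; I7: [S → ; - .] vs [F → - . y]

A shift-reduce conflict occurs when an LR(0) state has both:
  - a complete (reduce) item [A → α .] (dot at the end), and
  - a shift item [B → β . c γ] (dot before a terminal).

Augment with S' → S and build the canonical LR(0) collection (I0 = CLOSURE({[S' → . S]}), then GOTO on every symbol after a dot until no new states appear). It has 10 states:
  I0: { [F → . - y], [F → . ;], [S → . ; -], [S → . ; S], [S → . F S -], [S' → . S] }  — shift
  I1: { [F → - . y] }  — shift
  I2: { [F → . - y], [F → . ;], [F → ; .], [S → . ; -], [S → . ; S], [S → . F S -], [S → ; . -], [S → ; . S] }  — shift, reduce
  I3: { [F → . - y], [F → . ;], [S → . ; -], [S → . ; S], [S → . F S -], [S → F . S -] }  — shift
  I4: { [S' → S .] }  — accept
  I5: { [S → F S . -] }  — shift
  I6: { [S → F S - .] }  — reduce
  I7: { [F → - . y], [S → ; - .] }  — shift, reduce
  I8: { [S → ; S .] }  — reduce
  I9: { [F → - y .] }  — reduce

I2 contains reduce item [F → ; .] and shift items [F → . - y], [F → . ;], [S → . ; -], [S → ; . -], [S → . ; S] — shift-reduce conflict.
I7 contains reduce item [S → ; - .] and shift item [F → - . y] — shift-reduce conflict.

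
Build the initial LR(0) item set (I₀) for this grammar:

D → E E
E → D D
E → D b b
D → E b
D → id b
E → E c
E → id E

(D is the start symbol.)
First, augment the grammar with D' → D
I₀ = CLOSURE({ [D' → . D] }):
  [D' → . D] has the dot before D: add [D → . E E], [D → . E b], [D → . id b]
  [D → . E E] has the dot before E: add [E → . D D], [E → . D b b], [E → . E c], [E → . id E]
No further items can be added.

I₀ = { [D → . E E], [D → . E b], [D → . id b], [D' → . D], [E → . D D], [E → . D b b], [E → . E c], [E → . id E] }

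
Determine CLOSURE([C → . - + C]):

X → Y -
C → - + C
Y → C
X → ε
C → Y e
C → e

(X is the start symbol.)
{ [C → . - + C] }

Start with: [C → . - + C]
The dot precedes the terminal '-', so nothing is added.

CLOSURE = { [C → . - + C] }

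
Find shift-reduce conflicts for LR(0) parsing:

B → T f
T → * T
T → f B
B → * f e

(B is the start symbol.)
No shift-reduce conflicts

A shift-reduce conflict occurs when an LR(0) state has both:
  - a complete (reduce) item [A → α .] (dot at the end), and
  - a shift item [B → β . c γ] (dot before a terminal).

Augment with B' → B and build the canonical LR(0) collection (I0 = CLOSURE({[B' → . B]}), then GOTO on every symbol after a dot until no new states appear). It has 11 states:
  I0: { [B → . * f e], [B → . T f], [B' → . B], [T → . * T], [T → . f B] }  — shift
  I1: { [B → * . f e], [T → * . T], [T → . * T], [T → . f B] }  — shift
  I2: { [B' → B .] }  — accept
  I3: { [B → T . f] }  — shift
  I4: { [B → . * f e], [B → . T f], [T → . * T], [T → . f B], [T → f . B] }  — shift
  I5: { [T → f B .] }  — reduce
  I6: { [B → T f .] }  — reduce
  I7: { [T → * . T], [T → . * T], [T → . f B] }  — shift
  I8: { [T → * T .] }  — reduce
  I9: { [B → * f . e], [B → . * f e], [B → . T f], [T → . * T], [T → . f B], [T → f . B] }  — shift
  I10: { [B → * f e .] }  — reduce

No state contains both a complete item and a shift item.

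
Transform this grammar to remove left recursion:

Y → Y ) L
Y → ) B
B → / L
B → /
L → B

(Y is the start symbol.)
Y is directly left-recursive. The standard transformation for
  A → A α₁ | ... | A α_m | β₁ | ... | β_n
is
  A  → β₁ A' | ... | β_n A'
  A' → α₁ A' | ... | α_m A' | ε

Y → ) B becomes Y → ) B Y'
Y → Y ) L becomes Y' → ) L Y'
Add Y' → ε

Productions for other non-terminals are unchanged:
  B → / L
  B → /
  L → B

Resulting grammar:
Y → ) B Y'
Y' → ) L Y'
Y' → ε
B → / L
B → /
L → B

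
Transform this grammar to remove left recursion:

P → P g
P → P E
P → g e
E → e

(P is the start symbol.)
P is directly left-recursive. The standard transformation for
  A → A α₁ | ... | A α_m | β₁ | ... | β_n
is
  A  → β₁ A' | ... | β_n A'
  A' → α₁ A' | ... | α_m A' | ε

P → g e becomes P → g e P'
P → P g becomes P' → g P'
P → P E becomes P' → E P'
Add P' → ε

Productions for other non-terminals are unchanged:
  E → e

Resulting grammar:
P → g e P'
P' → g P'
P' → E P'
P' → ε
E → e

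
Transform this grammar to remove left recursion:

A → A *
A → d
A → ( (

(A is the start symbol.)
A → d A'
A → ( ( A'
A' → * A'
A' → ε

A is directly left-recursive. The standard transformation for
  A → A α₁ | ... | A α_m | β₁ | ... | β_n
is
  A  → β₁ A' | ... | β_n A'
  A' → α₁ A' | ... | α_m A' | ε

A → d becomes A → d A'
A → ( ( becomes A → ( ( A'
A → A * becomes A' → * A'
Add A' → ε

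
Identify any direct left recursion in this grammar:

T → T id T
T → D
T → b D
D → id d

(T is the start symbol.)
Yes, T is left-recursive

T → T id T: LEFT RECURSIVE (starts with T)
T → D: starts with D
T → b D: starts with b
D → id d: starts with id

The grammar has direct left recursion on: T.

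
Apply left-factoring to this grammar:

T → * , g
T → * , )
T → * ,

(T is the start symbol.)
Left-factoring transforms A → αβ₁ | αβ₂ into A → αA' and A' → β₁ | β₂
(α is the longest common prefix among the alternatives). Repeat until
no nonterminal has two alternatives with a common prefix.

Round 1: T has alternatives sharing prefix '* ,'. Introduce T': T → * , T'
  Add: T' → g
  Add: T' → )
  Add: T' → ε

No remaining common prefixes — done.

Resulting grammar:
T → * , T'
T' → g
T' → )
T' → ε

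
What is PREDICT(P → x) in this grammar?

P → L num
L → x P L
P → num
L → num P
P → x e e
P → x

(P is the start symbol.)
{ 'x' }

PREDICT(P → x) = (FIRST(RHS) \ {ε}) ∪ (FOLLOW(P) if ε ∈ FIRST(RHS), i.e. RHS ⇒* ε)
FIRST(x) = { 'x' }
ε ∉ FIRST(x), so FOLLOW(P) is not added.
PREDICT(P → x) = { 'x' }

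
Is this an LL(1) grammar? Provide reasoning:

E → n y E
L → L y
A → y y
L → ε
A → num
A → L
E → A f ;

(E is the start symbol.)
No. Predict set conflict for L: { 'y' }

Relevant sets:
  FIRST(A) = { 'num', 'y', ε }
  FIRST(L) = { 'y', ε }
  FOLLOW(L) = { 'f', 'y' }
  FOLLOW(A) = { 'f' }

For E:
  PREDICT(E → n y E) = { 'n' }
  PREDICT(E → A f ';') = { 'f', 'num', 'y' }
For L:
  PREDICT(L → L y) = { 'y' }
  PREDICT(L → ε) = { 'f', 'y' }
For A:
  PREDICT(A → y y) = { 'y' }
  PREDICT(A → num) = { 'num' }
  PREDICT(A → L) = { 'f', 'y' }

Conflict found: Predict set conflict for L: { 'y' }
The grammar is NOT LL(1).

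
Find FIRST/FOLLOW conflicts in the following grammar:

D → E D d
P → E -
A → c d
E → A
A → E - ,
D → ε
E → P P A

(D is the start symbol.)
No FIRST/FOLLOW conflicts.

Nullable non-terminals: D.
FIRST sets used below: FIRST(E) = { 'c' }

D: nullable alternative(s) D → ε; FOLLOW(D) = { $, 'd' }
  D → E D d: FIRST \ {ε} = { 'c' } — disjoint from FOLLOW(D)
  D → ε: FIRST \ {ε} = { } — this is the only nullable alternative, skip

A, E, P have no nullable alternative, so no FIRST/FOLLOW check is needed there.

No FIRST/FOLLOW conflicts found.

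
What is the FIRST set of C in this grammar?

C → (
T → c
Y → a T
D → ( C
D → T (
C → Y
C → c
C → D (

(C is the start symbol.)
To compute FIRST(C), examine every production with C on the left-hand side, reading each right-hand side left to right until a non-nullable symbol is reached.

FIRST sets of the other non-terminals involved (by the same procedure, iterated to a fixed point):
  FIRST(Y) = { 'a' }
  FIRST(D) = { '(', 'c' }

From C → (:
  - '(' is a terminal: add '(' and stop
From C → Y:
  - Y is a non-terminal: add FIRST(Y) \ {ε} = { 'a' }
    Y is not nullable, so stop
From C → c:
  - c is a terminal: add 'c' and stop
From C → D (:
  - D is a non-terminal: add FIRST(D) \ {ε} = { '(', 'c' }
    D is not nullable, so stop

Collecting: FIRST(C) = { '(', 'a', 'c' }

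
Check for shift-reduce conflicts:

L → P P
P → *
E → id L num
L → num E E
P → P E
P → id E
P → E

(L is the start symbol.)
Yes — I14: [L → P P .] vs [E → . id L num]

A shift-reduce conflict occurs when an LR(0) state has both:
  - a complete (reduce) item [A → α .] (dot at the end), and
  - a shift item [B → β . c γ] (dot before a terminal).

Augment with L' → L and build the canonical LR(0) collection (I0 = CLOSURE({[L' → . L]}), then GOTO on every symbol after a dot until no new states appear). It has 16 states:
  I0: { [E → . id L num], [L → . P P], [L → . num E E], [L' → . L], [P → . *], [P → . E], [P → . P E], [P → . id E] }  — shift
  I1: { [P → * .] }  — reduce
  I2: { [P → E .] }  — reduce
  I3: { [L' → L .] }  — accept
  I4: { [E → . id L num], [L → P . P], [P → . *], [P → . E], [P → . P E], [P → . id E], [P → P . E] }  — shift
  I5: { [E → . id L num], [E → id . L num], [L → . P P], [L → . num E E], [P → . *], [P → . E], [P → . P E], [P → . id E], [P → id . E] }  — shift
  I6: { [E → . id L num], [L → num . E E] }  — shift
  I7: { [E → . id L num], [L → num E . E] }  — shift
  I8: { [E → . id L num], [E → id . L num], [L → . P P], [L → . num E E], [P → . *], [P → . E], [P → . P E], [P → . id E] }  — shift
  I9: { [E → id L . num] }  — shift
  I10: { [E → id L num .] }  — reduce
  I11: { [L → num E E .] }  — reduce
  I12: { [P → E .], [P → id E .] }  — 2 reduces
  I13: { [P → E .], [P → P E .] }  — 2 reduces
  I14: { [E → . id L num], [L → P P .], [P → P . E] }  — shift, reduce
  I15: { [P → P E .] }  — reduce

I14 contains reduce item [L → P P .] and shift item [E → . id L num] — shift-reduce conflict.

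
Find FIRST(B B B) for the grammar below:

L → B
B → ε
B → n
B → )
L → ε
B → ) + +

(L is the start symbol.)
FIRST sets of the non-terminals involved (from the grammar, by fixed-point iteration):
  FIRST(B) = { ')', 'n', ε }

To compute FIRST(B B B), process the symbols left to right:
Symbol B is a non-terminal. Add FIRST(B) \ {ε} = { ')', 'n' }
B is nullable (ε ∈ FIRST(B)), continue to the next symbol.
Symbol B is a non-terminal. Add FIRST(B) \ {ε} = { ')', 'n' }
B is nullable (ε ∈ FIRST(B)), continue to the next symbol.
Symbol B is a non-terminal. Add FIRST(B) \ {ε} = { ')', 'n' }
B is nullable (ε ∈ FIRST(B)), continue to the next symbol.
All symbols are nullable, so ε is in the result.
FIRST(B B B) = { ')', 'n', ε }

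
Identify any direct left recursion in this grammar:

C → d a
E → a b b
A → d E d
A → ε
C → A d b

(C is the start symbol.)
No direct left recursion

Direct left recursion occurs when N → N α for some non-terminal N (the right-hand side begins with the left-hand side itself).

C → d a: starts with d
E → a b b: starts with a
A → d E d: starts with d
A → ε: starts with ε
C → A d b: starts with A

No direct left recursion found.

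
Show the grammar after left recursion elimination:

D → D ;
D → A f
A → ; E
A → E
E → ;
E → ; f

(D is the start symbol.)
D is directly left-recursive. The standard transformation for
  A → A α₁ | ... | A α_m | β₁ | ... | β_n
is
  A  → β₁ A' | ... | β_n A'
  A' → α₁ A' | ... | α_m A' | ε

D → A f becomes D → A f D'
D → D ; becomes D' → ; D'
Add D' → ε

Productions for other non-terminals are unchanged:
  A → ; E
  A → E
  E → ;
  E → ; f

Resulting grammar:
D → A f D'
D' → ; D'
D' → ε
A → ; E
A → E
E → ;
E → ; f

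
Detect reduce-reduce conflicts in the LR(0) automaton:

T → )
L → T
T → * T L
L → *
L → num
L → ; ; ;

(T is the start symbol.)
A reduce-reduce conflict occurs when an LR(0) state has two complete items [A → α .] and [B → β .] — both call for a reduction, and with no lookahead the parser cannot choose between them.

Augment with T' → T and build the canonical LR(0) collection (I0 = CLOSURE({[T' → . T]}), then GOTO on every symbol after a dot until no new states appear). It has 12 states:
  I0: { [T → . )], [T → . * T L], [T' → . T] }  — shift
  I1: { [T → ) .] }  — reduce
  I2: { [T → * . T L], [T → . )], [T → . * T L] }  — shift
  I3: { [T' → T .] }  — accept
  I4: { [L → . *], [L → . ; ; ;], [L → . T], [L → . num], [T → * T . L], [T → . )], [T → . * T L] }  — shift
  I5: { [L → * .], [T → * . T L], [T → . )], [T → . * T L] }  — shift, reduce
  I6: { [L → ; . ; ;] }  — shift
  I7: { [T → * T L .] }  — reduce
  I8: { [L → T .] }  — reduce
  I9: { [L → num .] }  — reduce
  I10: { [L → ; ; . ;] }  — shift
  I11: { [L → ; ; ; .] }  — reduce

No state contains more than one complete item.

Answer: No reduce-reduce conflicts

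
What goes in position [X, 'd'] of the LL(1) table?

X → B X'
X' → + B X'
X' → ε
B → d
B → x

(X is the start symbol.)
X → B X'

To find M[X, 'd'], we find productions for X where 'd' is in the predict set (PREDICT(N → α) = (FIRST(α) \ {ε}) ∪ (FOLLOW(N) if α ⇒* ε)).

Relevant sets:
  FIRST(B) = { 'd', 'x' }

X → B X': PREDICT = { 'd', 'x' }
  'd' is in predict set, so this production goes in M[X, 'd']

M[X, 'd'] = X → B X'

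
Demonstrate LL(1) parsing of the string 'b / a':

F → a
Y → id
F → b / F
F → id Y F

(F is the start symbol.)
LL(1) parsing maintains a stack (initially the start symbol over $) and the input. At each step: if the stack top is a terminal, match it against the current input token; if it is a non-terminal N, replace it with the RHS of M[N, lookahead] (the unique production whose predict set contains the lookahead).

Stack is shown with the top on the left.

Stack    Input    Action
------------------------
F $      b / a $  output F → b / F
b / F $  b / a $  match 'b'
/ F $    / a $    match '/'
F $      a $      output F → a
a $      a $      match 'a'
$        $        accept

The string is accepted.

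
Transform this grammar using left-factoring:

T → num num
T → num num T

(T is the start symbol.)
Left-factoring transforms A → αβ₁ | αβ₂ into A → αA' and A' → β₁ | β₂
(α is the longest common prefix among the alternatives). Repeat until
no nonterminal has two alternatives with a common prefix.

Round 1: T has alternatives sharing prefix 'num num'. Introduce T': T → num num T'
  Add: T' → ε
  Add: T' → T

No remaining common prefixes — done.

Resulting grammar:
T → num num T'
T' → ε
T' → T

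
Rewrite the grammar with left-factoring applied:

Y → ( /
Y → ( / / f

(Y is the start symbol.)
Y → ( / Y'
Y' → ε
Y' → / f

Left-factoring transforms A → αβ₁ | αβ₂ into A → αA' and A' → β₁ | β₂
(α is the longest common prefix among the alternatives). Repeat until
no nonterminal has two alternatives with a common prefix.

Round 1: Y has alternatives sharing prefix '( /'. Introduce Y': Y → ( / Y'
  Add: Y' → ε
  Add: Y' → / f

No remaining common prefixes — done.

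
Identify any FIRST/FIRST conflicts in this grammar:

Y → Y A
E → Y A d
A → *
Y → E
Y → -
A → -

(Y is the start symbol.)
FIRST sets of the non-terminals at (or reachable through a nullable prefix from) the front of some alternative:
  FIRST(Y) = { '-' }
  FIRST(E) = { '-' }

Productions for Y:
  Y → Y A: FIRST = { '-' }
  Y → E: FIRST = { '-' }
  Y → -: FIRST = { '-' }
Productions for A:
  A → *: FIRST = { '*' }
  A → -: FIRST = { '-' }
E has only one production, so no FIRST/FIRST conflict is possible there.

Conflict for Y: Y → Y A and Y → E
  Overlap: { '-' }
Conflict for Y: Y → Y A and Y → -
  Overlap: { '-' }
Conflict for Y: Y → E and Y → -
  Overlap: { '-' }

Answer: Yes. Y → Y A / Y → E on { '-' }; Y → Y A / Y → '-' on { '-' }; Y → E / Y → '-' on { '-' }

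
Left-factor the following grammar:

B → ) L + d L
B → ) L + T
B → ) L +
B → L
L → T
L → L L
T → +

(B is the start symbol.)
Left-factoring transforms A → αβ₁ | αβ₂ into A → αA' and A' → β₁ | β₂
(α is the longest common prefix among the alternatives). Repeat until
no nonterminal has two alternatives with a common prefix.

Round 1: B has alternatives sharing prefix ') L +'. Introduce B': B → ) L + B'
  Add: B' → d L
  Add: B' → T
  Add: B' → ε

No remaining common prefixes — done.

Resulting grammar:
B → ) L + B'
B' → d L
B' → T
B' → ε
B → L
L → T
L → L L
T → +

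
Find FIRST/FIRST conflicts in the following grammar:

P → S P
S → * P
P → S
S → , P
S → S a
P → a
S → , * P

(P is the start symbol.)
FIRST sets of the non-terminals at (or reachable through a nullable prefix from) the front of some alternative:
  FIRST(S) = { '*', ',' }

Productions for P:
  P → S P: FIRST = { '*', ',' }
  P → S: FIRST = { '*', ',' }
  P → a: FIRST = { 'a' }
Productions for S:
  S → * P: FIRST = { '*' }
  S → , P: FIRST = { ',' }
  S → S a: FIRST = { '*', ',' }
  S → , * P: FIRST = { ',' }

Conflict for P: P → S P and P → S
  Overlap: { '*', ',' }
Conflict for S: S → * P and S → S a
  Overlap: { '*' }
Conflict for S: S → , P and S → S a
  Overlap: { ',' }
Conflict for S: S → , P and S → , * P
  Overlap: { ',' }
Conflict for S: S → S a and S → , * P
  Overlap: { ',' }

Answer: Yes. P → S P / P → S on { '*', ',' }; S → '*' P / S → S a on { '*' }; S → ',' P / S → S a on { ',' }; S → ',' P / S → ',' '*' P on { ',' }; S → S a / S → ',' '*' P on { ',' }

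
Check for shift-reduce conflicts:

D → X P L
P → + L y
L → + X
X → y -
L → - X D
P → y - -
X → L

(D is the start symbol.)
No shift-reduce conflicts

A shift-reduce conflict occurs when an LR(0) state has both:
  - a complete (reduce) item [A → α .] (dot at the end), and
  - a shift item [B → β . c γ] (dot before a terminal).

Augment with D' → D and build the canonical LR(0) collection (I0 = CLOSURE({[D' → . D]}), then GOTO on every symbol after a dot until no new states appear). It has 19 states:
  I0: { [D → . X P L], [D' → . D], [L → . + X], [L → . - X D], [X → . L], [X → . y -] }  — shift
  I1: { [L → + . X], [L → . + X], [L → . - X D], [X → . L], [X → . y -] }  — shift
  I2: { [L → - . X D], [L → . + X], [L → . - X D], [X → . L], [X → . y -] }  — shift
  I3: { [D' → D .] }  — accept
  I4: { [X → L .] }  — reduce
  I5: { [D → X . P L], [P → . + L y], [P → . y - -] }  — shift
  I6: { [X → y . -] }  — shift
  I7: { [X → y - .] }  — reduce
  I8: { [L → . + X], [L → . - X D], [P → + . L y] }  — shift
  I9: { [D → X P . L], [L → . + X], [L → . - X D] }  — shift
  I10: { [P → y . - -] }  — shift
  I11: { [P → y - . -] }  — shift
  I12: { [P → y - - .] }  — reduce
  I13: { [D → X P L .] }  — reduce
  I14: { [P → + L . y] }  — shift
  I15: { [P → + L y .] }  — reduce
  I16: { [D → . X P L], [L → - X . D], [L → . + X], [L → . - X D], [X → . L], [X → . y -] }  — shift
  I17: { [L → - X D .] }  — reduce
  I18: { [L → + X .] }  — reduce

No state contains both a complete item and a shift item.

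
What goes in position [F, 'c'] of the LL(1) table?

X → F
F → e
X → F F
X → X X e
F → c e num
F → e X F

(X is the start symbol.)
To find M[F, 'c'], we find productions for F where 'c' is in the predict set (PREDICT(N → α) = (FIRST(α) \ {ε}) ∪ (FOLLOW(N) if α ⇒* ε)).

F → e: PREDICT = { 'e' }
F → c e num: PREDICT = { 'c' }
  'c' is in predict set, so this production goes in M[F, 'c']
F → e X F: PREDICT = { 'e' }

M[F, 'c'] = F → c e num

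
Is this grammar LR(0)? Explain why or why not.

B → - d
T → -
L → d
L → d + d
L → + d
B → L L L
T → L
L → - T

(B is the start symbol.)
No. Shift-reduce conflict between [L → d .] and [L → d . + d]

A grammar is LR(0) if no state in the canonical LR(0) collection has:
  - both a shift item (dot before a terminal) and a complete item (shift-reduce conflict), or
  - two or more complete items (reduce-reduce conflict; the accept item [B' → B .] counts as a complete item here).

Augment with B' → B and build the canonical LR(0) collection (I0 = CLOSURE({[B' → . B]}), then GOTO on every symbol after a dot until no new states appear). It has 16 states:
  I0: { [B → . - d], [B → . L L L], [B' → . B], [L → . + d], [L → . - T], [L → . d + d], [L → . d] }  — shift
  I1: { [L → + . d] }  — shift
  I2: { [B → - . d], [L → - . T], [L → . + d], [L → . - T], [L → . d + d], [L → . d], [T → . -], [T → . L] }  — shift
  I3: { [B' → B .] }  — accept
  I4: { [B → L . L L], [L → . + d], [L → . - T], [L → . d + d], [L → . d] }  — shift
  I5: { [L → d . + d], [L → d .] }  — shift, reduce
  I6: { [L → d + . d] }  — shift
  I7: { [L → d + d .] }  — reduce
  I8: { [L → - . T], [L → . + d], [L → . - T], [L → . d + d], [L → . d], [T → . -], [T → . L] }  — shift
  I9: { [B → L L . L], [L → . + d], [L → . - T], [L → . d + d], [L → . d] }  — shift
  I10: { [B → L L L .] }  — reduce
  I11: { [L → - . T], [L → . + d], [L → . - T], [L → . d + d], [L → . d], [T → - .], [T → . -], [T → . L] }  — shift, reduce
  I12: { [T → L .] }  — reduce
  I13: { [L → - T .] }  — reduce
  I14: { [B → - d .], [L → d . + d], [L → d .] }  — shift, 2 reduces
  I15: { [L → + d .] }  — reduce

Conflict in state I5:
  Shift-reduce conflict between [L → d .] and [L → d . + d]
So the grammar is NOT LR(0).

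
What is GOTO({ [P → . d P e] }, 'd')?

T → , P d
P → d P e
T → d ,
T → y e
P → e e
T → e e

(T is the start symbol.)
GOTO(I, 'd') = CLOSURE({ [A → αX.β] : [A → α.Xβ] ∈ I, X = 'd' })

Items with dot before 'd', with the dot advanced:
  [P → . d P e] → [P → d . P e]
Closure of the advanced items:
  [P → d . P e] has the dot before P: add [P → . d P e], [P → . e e]

GOTO = { [P → . d P e], [P → . e e], [P → d . P e] }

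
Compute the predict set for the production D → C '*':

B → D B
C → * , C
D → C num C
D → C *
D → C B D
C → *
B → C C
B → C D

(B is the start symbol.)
{ '*' }

PREDICT(D → C '*') = (FIRST(RHS) \ {ε}) ∪ (FOLLOW(D) if ε ∈ FIRST(RHS), i.e. RHS ⇒* ε)
FIRST(C) = { '*' }
FIRST(C '*') = { '*' }
ε ∉ FIRST(C '*'), so FOLLOW(D) is not added.
PREDICT(D → C '*') = { '*' }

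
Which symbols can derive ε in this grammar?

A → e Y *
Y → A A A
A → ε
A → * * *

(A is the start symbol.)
{ 'A', 'Y' }

A non-terminal is nullable if it can derive ε (the empty string): either it has an ε-production, or it has a production whose right-hand side consists entirely of nullable non-terminals.

ε-productions: A → ε
So A is immediately nullable.
Y → A A A: every symbol on the right is nullable, so Y is nullable too.
Every non-terminal is now nullable.
Nullable = { 'A', 'Y' }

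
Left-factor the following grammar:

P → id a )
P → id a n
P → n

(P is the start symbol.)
Left-factoring transforms A → αβ₁ | αβ₂ into A → αA' and A' → β₁ | β₂
(α is the longest common prefix among the alternatives). Repeat until
no nonterminal has two alternatives with a common prefix.

Round 1: P has alternatives sharing prefix 'id a'. Introduce P': P → id a P'
  Add: P' → )
  Add: P' → n

No remaining common prefixes — done.

Resulting grammar:
P → id a P'
P' → )
P' → n
P → n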